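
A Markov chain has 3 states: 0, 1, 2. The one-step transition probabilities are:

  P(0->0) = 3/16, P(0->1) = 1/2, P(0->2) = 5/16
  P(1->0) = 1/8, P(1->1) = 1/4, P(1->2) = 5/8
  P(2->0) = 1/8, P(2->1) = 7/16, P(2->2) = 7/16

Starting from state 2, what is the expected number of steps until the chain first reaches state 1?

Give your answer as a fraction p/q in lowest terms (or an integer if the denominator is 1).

Let h_i = expected steps to first reach 1 from state i.
Boundary: h_1 = 0.
First-step equations for the other states:
  h_0 = 1 + 3/16*h_0 + 1/2*h_1 + 5/16*h_2
  h_2 = 1 + 1/8*h_0 + 7/16*h_1 + 7/16*h_2

Substituting h_1 = 0 and rearranging gives the linear system (I - Q) h = 1:
  [13/16, -5/16] . (h_0, h_2) = 1
  [-1/8, 9/16] . (h_0, h_2) = 1

Solving yields:
  h_0 = 224/107
  h_2 = 240/107

Starting state is 2, so the expected hitting time is h_2 = 240/107.

Answer: 240/107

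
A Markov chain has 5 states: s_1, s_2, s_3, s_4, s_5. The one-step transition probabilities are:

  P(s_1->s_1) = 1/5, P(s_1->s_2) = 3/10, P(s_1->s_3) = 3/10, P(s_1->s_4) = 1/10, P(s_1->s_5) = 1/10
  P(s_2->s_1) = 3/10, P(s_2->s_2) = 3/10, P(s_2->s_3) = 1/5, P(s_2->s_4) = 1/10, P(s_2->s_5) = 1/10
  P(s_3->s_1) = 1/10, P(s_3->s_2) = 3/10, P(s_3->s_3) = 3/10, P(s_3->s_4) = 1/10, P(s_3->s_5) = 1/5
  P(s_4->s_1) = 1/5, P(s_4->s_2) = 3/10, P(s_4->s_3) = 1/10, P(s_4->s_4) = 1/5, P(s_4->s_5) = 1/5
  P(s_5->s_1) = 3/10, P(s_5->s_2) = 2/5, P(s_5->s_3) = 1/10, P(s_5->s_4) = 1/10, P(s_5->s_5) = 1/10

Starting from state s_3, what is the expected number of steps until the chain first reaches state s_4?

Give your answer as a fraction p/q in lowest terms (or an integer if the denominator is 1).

Answer: 10

Derivation:
Let h_i = expected steps to first reach s_4 from state i.
Boundary: h_s_4 = 0.
First-step equations for the other states:
  h_s_1 = 1 + 1/5*h_s_1 + 3/10*h_s_2 + 3/10*h_s_3 + 1/10*h_s_4 + 1/10*h_s_5
  h_s_2 = 1 + 3/10*h_s_1 + 3/10*h_s_2 + 1/5*h_s_3 + 1/10*h_s_4 + 1/10*h_s_5
  h_s_3 = 1 + 1/10*h_s_1 + 3/10*h_s_2 + 3/10*h_s_3 + 1/10*h_s_4 + 1/5*h_s_5
  h_s_5 = 1 + 3/10*h_s_1 + 2/5*h_s_2 + 1/10*h_s_3 + 1/10*h_s_4 + 1/10*h_s_5

Substituting h_s_4 = 0 and rearranging gives the linear system (I - Q) h = 1:
  [4/5, -3/10, -3/10, -1/10] . (h_s_1, h_s_2, h_s_3, h_s_5) = 1
  [-3/10, 7/10, -1/5, -1/10] . (h_s_1, h_s_2, h_s_3, h_s_5) = 1
  [-1/10, -3/10, 7/10, -1/5] . (h_s_1, h_s_2, h_s_3, h_s_5) = 1
  [-3/10, -2/5, -1/10, 9/10] . (h_s_1, h_s_2, h_s_3, h_s_5) = 1

Solving yields:
  h_s_1 = 10
  h_s_2 = 10
  h_s_3 = 10
  h_s_5 = 10

Starting state is s_3, so the expected hitting time is h_s_3 = 10.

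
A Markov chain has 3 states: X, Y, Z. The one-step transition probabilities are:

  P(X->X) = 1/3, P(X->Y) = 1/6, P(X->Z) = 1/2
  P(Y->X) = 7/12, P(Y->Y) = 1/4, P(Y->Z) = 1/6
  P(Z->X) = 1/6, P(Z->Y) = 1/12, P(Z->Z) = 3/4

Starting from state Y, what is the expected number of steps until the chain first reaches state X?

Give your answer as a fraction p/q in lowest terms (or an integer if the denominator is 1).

Answer: 12/5

Derivation:
Let h_i = expected steps to first reach X from state i.
Boundary: h_X = 0.
First-step equations for the other states:
  h_Y = 1 + 7/12*h_X + 1/4*h_Y + 1/6*h_Z
  h_Z = 1 + 1/6*h_X + 1/12*h_Y + 3/4*h_Z

Substituting h_X = 0 and rearranging gives the linear system (I - Q) h = 1:
  [3/4, -1/6] . (h_Y, h_Z) = 1
  [-1/12, 1/4] . (h_Y, h_Z) = 1

Solving yields:
  h_Y = 12/5
  h_Z = 24/5

Starting state is Y, so the expected hitting time is h_Y = 12/5.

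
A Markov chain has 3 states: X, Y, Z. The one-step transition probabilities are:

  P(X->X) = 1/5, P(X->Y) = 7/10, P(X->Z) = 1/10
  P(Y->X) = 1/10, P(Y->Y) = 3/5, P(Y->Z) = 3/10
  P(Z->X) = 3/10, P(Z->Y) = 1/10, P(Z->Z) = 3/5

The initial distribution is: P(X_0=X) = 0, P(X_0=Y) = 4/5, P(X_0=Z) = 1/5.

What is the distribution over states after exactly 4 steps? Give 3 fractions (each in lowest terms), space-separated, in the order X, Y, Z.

Propagating the distribution step by step (d_{t+1} = d_t * P):
d_0 = (X=0, Y=4/5, Z=1/5)
  d_1[X] = 0*1/5 + 4/5*1/10 + 1/5*3/10 = 7/50
  d_1[Y] = 0*7/10 + 4/5*3/5 + 1/5*1/10 = 1/2
  d_1[Z] = 0*1/10 + 4/5*3/10 + 1/5*3/5 = 9/25
d_1 = (X=7/50, Y=1/2, Z=9/25)
  d_2[X] = 7/50*1/5 + 1/2*1/10 + 9/25*3/10 = 93/500
  d_2[Y] = 7/50*7/10 + 1/2*3/5 + 9/25*1/10 = 217/500
  d_2[Z] = 7/50*1/10 + 1/2*3/10 + 9/25*3/5 = 19/50
d_2 = (X=93/500, Y=217/500, Z=19/50)
  d_3[X] = 93/500*1/5 + 217/500*1/10 + 19/50*3/10 = 973/5000
  d_3[Y] = 93/500*7/10 + 217/500*3/5 + 19/50*1/10 = 2143/5000
  d_3[Z] = 93/500*1/10 + 217/500*3/10 + 19/50*3/5 = 471/1250
d_3 = (X=973/5000, Y=2143/5000, Z=471/1250)
  d_4[X] = 973/5000*1/5 + 2143/5000*1/10 + 471/1250*3/10 = 9741/50000
  d_4[Y] = 973/5000*7/10 + 2143/5000*3/5 + 471/1250*1/10 = 21553/50000
  d_4[Z] = 973/5000*1/10 + 2143/5000*3/10 + 471/1250*3/5 = 9353/25000
d_4 = (X=9741/50000, Y=21553/50000, Z=9353/25000)

Answer: 9741/50000 21553/50000 9353/25000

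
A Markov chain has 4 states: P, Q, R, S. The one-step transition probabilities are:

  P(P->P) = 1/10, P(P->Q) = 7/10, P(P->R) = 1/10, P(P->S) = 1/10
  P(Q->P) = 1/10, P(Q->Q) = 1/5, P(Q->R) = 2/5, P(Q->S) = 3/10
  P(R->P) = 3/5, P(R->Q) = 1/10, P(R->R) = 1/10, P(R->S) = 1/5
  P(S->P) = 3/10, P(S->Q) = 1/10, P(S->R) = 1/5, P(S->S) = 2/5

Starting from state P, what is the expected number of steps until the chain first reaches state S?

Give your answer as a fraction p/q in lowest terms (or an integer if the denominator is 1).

Answer: 420/83

Derivation:
Let h_i = expected steps to first reach S from state i.
Boundary: h_S = 0.
First-step equations for the other states:
  h_P = 1 + 1/10*h_P + 7/10*h_Q + 1/10*h_R + 1/10*h_S
  h_Q = 1 + 1/10*h_P + 1/5*h_Q + 2/5*h_R + 3/10*h_S
  h_R = 1 + 3/5*h_P + 1/10*h_Q + 1/10*h_R + 1/5*h_S

Substituting h_S = 0 and rearranging gives the linear system (I - Q) h = 1:
  [9/10, -7/10, -1/10] . (h_P, h_Q, h_R) = 1
  [-1/10, 4/5, -2/5] . (h_P, h_Q, h_R) = 1
  [-3/5, -1/10, 9/10] . (h_P, h_Q, h_R) = 1

Solving yields:
  h_P = 420/83
  h_Q = 725/166
  h_R = 825/166

Starting state is P, so the expected hitting time is h_P = 420/83.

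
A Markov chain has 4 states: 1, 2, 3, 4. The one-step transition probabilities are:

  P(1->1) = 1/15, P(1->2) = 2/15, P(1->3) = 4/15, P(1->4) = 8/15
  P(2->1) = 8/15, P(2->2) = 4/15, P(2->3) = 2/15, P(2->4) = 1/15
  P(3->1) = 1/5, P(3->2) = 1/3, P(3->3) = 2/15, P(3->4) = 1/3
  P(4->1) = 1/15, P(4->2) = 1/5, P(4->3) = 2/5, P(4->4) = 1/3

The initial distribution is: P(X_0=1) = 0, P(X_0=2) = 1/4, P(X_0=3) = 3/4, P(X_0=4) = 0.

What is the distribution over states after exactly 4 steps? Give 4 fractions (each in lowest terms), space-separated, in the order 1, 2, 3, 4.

Propagating the distribution step by step (d_{t+1} = d_t * P):
d_0 = (1=0, 2=1/4, 3=3/4, 4=0)
  d_1[1] = 0*1/15 + 1/4*8/15 + 3/4*1/5 + 0*1/15 = 17/60
  d_1[2] = 0*2/15 + 1/4*4/15 + 3/4*1/3 + 0*1/5 = 19/60
  d_1[3] = 0*4/15 + 1/4*2/15 + 3/4*2/15 + 0*2/5 = 2/15
  d_1[4] = 0*8/15 + 1/4*1/15 + 3/4*1/3 + 0*1/3 = 4/15
d_1 = (1=17/60, 2=19/60, 3=2/15, 4=4/15)
  d_2[1] = 17/60*1/15 + 19/60*8/15 + 2/15*1/5 + 4/15*1/15 = 209/900
  d_2[2] = 17/60*2/15 + 19/60*4/15 + 2/15*1/3 + 4/15*1/5 = 11/50
  d_2[3] = 17/60*4/15 + 19/60*2/15 + 2/15*2/15 + 4/15*2/5 = 109/450
  d_2[4] = 17/60*8/15 + 19/60*1/15 + 2/15*1/3 + 4/15*1/3 = 11/36
d_2 = (1=209/900, 2=11/50, 3=109/450, 4=11/36)
  d_3[1] = 209/900*1/15 + 11/50*8/15 + 109/450*1/5 + 11/36*1/15 = 1361/6750
  d_3[2] = 209/900*2/15 + 11/50*4/15 + 109/450*1/3 + 11/36*1/5 = 25/108
  d_3[3] = 209/900*4/15 + 11/50*2/15 + 109/450*2/15 + 11/36*2/5 = 553/2250
  d_3[4] = 209/900*8/15 + 11/50*1/15 + 109/450*1/3 + 11/36*1/3 = 289/900
d_3 = (1=1361/6750, 2=25/108, 3=553/2250, 4=289/900)
  d_4[1] = 1361/6750*1/15 + 25/108*8/15 + 553/2250*1/5 + 289/900*1/15 = 42011/202500
  d_4[2] = 1361/6750*2/15 + 25/108*4/15 + 553/2250*1/3 + 289/900*1/5 = 47539/202500
  d_4[3] = 1361/6750*4/15 + 25/108*2/15 + 553/2250*2/15 + 289/900*2/5 = 12446/50625
  d_4[4] = 1361/6750*8/15 + 25/108*1/15 + 553/2250*1/3 + 289/900*1/3 = 31583/101250
d_4 = (1=42011/202500, 2=47539/202500, 3=12446/50625, 4=31583/101250)

Answer: 42011/202500 47539/202500 12446/50625 31583/101250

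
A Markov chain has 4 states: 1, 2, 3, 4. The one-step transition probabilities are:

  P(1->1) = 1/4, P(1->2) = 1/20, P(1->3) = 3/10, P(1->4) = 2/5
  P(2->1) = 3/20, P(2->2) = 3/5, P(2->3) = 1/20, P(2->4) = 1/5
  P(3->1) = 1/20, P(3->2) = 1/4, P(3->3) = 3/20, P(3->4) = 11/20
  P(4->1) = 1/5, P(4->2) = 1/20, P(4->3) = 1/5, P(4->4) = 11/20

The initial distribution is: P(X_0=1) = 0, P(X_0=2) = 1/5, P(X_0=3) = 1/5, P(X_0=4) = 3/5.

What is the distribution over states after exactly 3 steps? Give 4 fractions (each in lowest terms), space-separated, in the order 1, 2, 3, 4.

Answer: 431/2500 239/1250 1797/10000 4567/10000

Derivation:
Propagating the distribution step by step (d_{t+1} = d_t * P):
d_0 = (1=0, 2=1/5, 3=1/5, 4=3/5)
  d_1[1] = 0*1/4 + 1/5*3/20 + 1/5*1/20 + 3/5*1/5 = 4/25
  d_1[2] = 0*1/20 + 1/5*3/5 + 1/5*1/4 + 3/5*1/20 = 1/5
  d_1[3] = 0*3/10 + 1/5*1/20 + 1/5*3/20 + 3/5*1/5 = 4/25
  d_1[4] = 0*2/5 + 1/5*1/5 + 1/5*11/20 + 3/5*11/20 = 12/25
d_1 = (1=4/25, 2=1/5, 3=4/25, 4=12/25)
  d_2[1] = 4/25*1/4 + 1/5*3/20 + 4/25*1/20 + 12/25*1/5 = 87/500
  d_2[2] = 4/25*1/20 + 1/5*3/5 + 4/25*1/4 + 12/25*1/20 = 24/125
  d_2[3] = 4/25*3/10 + 1/5*1/20 + 4/25*3/20 + 12/25*1/5 = 89/500
  d_2[4] = 4/25*2/5 + 1/5*1/5 + 4/25*11/20 + 12/25*11/20 = 57/125
d_2 = (1=87/500, 2=24/125, 3=89/500, 4=57/125)
  d_3[1] = 87/500*1/4 + 24/125*3/20 + 89/500*1/20 + 57/125*1/5 = 431/2500
  d_3[2] = 87/500*1/20 + 24/125*3/5 + 89/500*1/4 + 57/125*1/20 = 239/1250
  d_3[3] = 87/500*3/10 + 24/125*1/20 + 89/500*3/20 + 57/125*1/5 = 1797/10000
  d_3[4] = 87/500*2/5 + 24/125*1/5 + 89/500*11/20 + 57/125*11/20 = 4567/10000
d_3 = (1=431/2500, 2=239/1250, 3=1797/10000, 4=4567/10000)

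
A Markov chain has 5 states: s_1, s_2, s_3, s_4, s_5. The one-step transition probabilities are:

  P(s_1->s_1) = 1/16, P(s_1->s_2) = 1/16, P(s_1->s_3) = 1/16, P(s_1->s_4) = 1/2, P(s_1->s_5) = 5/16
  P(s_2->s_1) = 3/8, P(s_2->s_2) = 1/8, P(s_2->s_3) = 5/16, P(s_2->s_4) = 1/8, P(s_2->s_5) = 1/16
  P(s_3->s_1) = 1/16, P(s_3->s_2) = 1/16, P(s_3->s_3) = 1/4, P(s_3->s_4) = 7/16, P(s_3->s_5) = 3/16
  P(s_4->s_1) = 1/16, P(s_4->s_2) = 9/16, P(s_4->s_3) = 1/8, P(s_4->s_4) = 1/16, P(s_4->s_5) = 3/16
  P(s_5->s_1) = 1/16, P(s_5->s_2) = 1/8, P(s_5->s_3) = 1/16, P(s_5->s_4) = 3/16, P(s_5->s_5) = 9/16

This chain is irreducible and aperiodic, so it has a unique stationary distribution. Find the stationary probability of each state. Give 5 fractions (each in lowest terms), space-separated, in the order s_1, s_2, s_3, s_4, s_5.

Answer: 743/5858 603/2929 9233/58580 13209/58580 4162/14645

Derivation:
The stationary distribution satisfies pi = pi * P, i.e.:
  pi_s_1 = 1/16*pi_s_1 + 3/8*pi_s_2 + 1/16*pi_s_3 + 1/16*pi_s_4 + 1/16*pi_s_5
  pi_s_2 = 1/16*pi_s_1 + 1/8*pi_s_2 + 1/16*pi_s_3 + 9/16*pi_s_4 + 1/8*pi_s_5
  pi_s_3 = 1/16*pi_s_1 + 5/16*pi_s_2 + 1/4*pi_s_3 + 1/8*pi_s_4 + 1/16*pi_s_5
  pi_s_4 = 1/2*pi_s_1 + 1/8*pi_s_2 + 7/16*pi_s_3 + 1/16*pi_s_4 + 3/16*pi_s_5
  pi_s_5 = 5/16*pi_s_1 + 1/16*pi_s_2 + 3/16*pi_s_3 + 3/16*pi_s_4 + 9/16*pi_s_5
with normalization: pi_s_1 + pi_s_2 + pi_s_3 + pi_s_4 + pi_s_5 = 1.

Using the first 4 balance equations plus normalization, the linear system A*pi = b is:
  [-15/16, 3/8, 1/16, 1/16, 1/16] . pi = 0
  [1/16, -7/8, 1/16, 9/16, 1/8] . pi = 0
  [1/16, 5/16, -3/4, 1/8, 1/16] . pi = 0
  [1/2, 1/8, 7/16, -15/16, 3/16] . pi = 0
  [1, 1, 1, 1, 1] . pi = 1

Solving yields:
  pi_s_1 = 743/5858
  pi_s_2 = 603/2929
  pi_s_3 = 9233/58580
  pi_s_4 = 13209/58580
  pi_s_5 = 4162/14645

Verification (pi * P):
  743/5858*1/16 + 603/2929*3/8 + 9233/58580*1/16 + 13209/58580*1/16 + 4162/14645*1/16 = 743/5858 = pi_s_1  (ok)
  743/5858*1/16 + 603/2929*1/8 + 9233/58580*1/16 + 13209/58580*9/16 + 4162/14645*1/8 = 603/2929 = pi_s_2  (ok)
  743/5858*1/16 + 603/2929*5/16 + 9233/58580*1/4 + 13209/58580*1/8 + 4162/14645*1/16 = 9233/58580 = pi_s_3  (ok)
  743/5858*1/2 + 603/2929*1/8 + 9233/58580*7/16 + 13209/58580*1/16 + 4162/14645*3/16 = 13209/58580 = pi_s_4  (ok)
  743/5858*5/16 + 603/2929*1/16 + 9233/58580*3/16 + 13209/58580*3/16 + 4162/14645*9/16 = 4162/14645 = pi_s_5  (ok)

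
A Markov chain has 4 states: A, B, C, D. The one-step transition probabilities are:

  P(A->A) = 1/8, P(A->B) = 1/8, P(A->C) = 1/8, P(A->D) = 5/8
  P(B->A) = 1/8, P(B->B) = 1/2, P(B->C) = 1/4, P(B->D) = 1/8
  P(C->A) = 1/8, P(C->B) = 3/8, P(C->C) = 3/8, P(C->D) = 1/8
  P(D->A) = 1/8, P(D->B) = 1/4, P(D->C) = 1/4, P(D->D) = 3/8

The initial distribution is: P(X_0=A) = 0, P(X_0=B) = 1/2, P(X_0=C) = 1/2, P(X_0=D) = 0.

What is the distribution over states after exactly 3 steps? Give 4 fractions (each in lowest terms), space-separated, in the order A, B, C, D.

Propagating the distribution step by step (d_{t+1} = d_t * P):
d_0 = (A=0, B=1/2, C=1/2, D=0)
  d_1[A] = 0*1/8 + 1/2*1/8 + 1/2*1/8 + 0*1/8 = 1/8
  d_1[B] = 0*1/8 + 1/2*1/2 + 1/2*3/8 + 0*1/4 = 7/16
  d_1[C] = 0*1/8 + 1/2*1/4 + 1/2*3/8 + 0*1/4 = 5/16
  d_1[D] = 0*5/8 + 1/2*1/8 + 1/2*1/8 + 0*3/8 = 1/8
d_1 = (A=1/8, B=7/16, C=5/16, D=1/8)
  d_2[A] = 1/8*1/8 + 7/16*1/8 + 5/16*1/8 + 1/8*1/8 = 1/8
  d_2[B] = 1/8*1/8 + 7/16*1/2 + 5/16*3/8 + 1/8*1/4 = 49/128
  d_2[C] = 1/8*1/8 + 7/16*1/4 + 5/16*3/8 + 1/8*1/4 = 35/128
  d_2[D] = 1/8*5/8 + 7/16*1/8 + 5/16*1/8 + 1/8*3/8 = 7/32
d_2 = (A=1/8, B=49/128, C=35/128, D=7/32)
  d_3[A] = 1/8*1/8 + 49/128*1/8 + 35/128*1/8 + 7/32*1/8 = 1/8
  d_3[B] = 1/8*1/8 + 49/128*1/2 + 35/128*3/8 + 7/32*1/4 = 373/1024
  d_3[C] = 1/8*1/8 + 49/128*1/4 + 35/128*3/8 + 7/32*1/4 = 275/1024
  d_3[D] = 1/8*5/8 + 49/128*1/8 + 35/128*1/8 + 7/32*3/8 = 31/128
d_3 = (A=1/8, B=373/1024, C=275/1024, D=31/128)

Answer: 1/8 373/1024 275/1024 31/128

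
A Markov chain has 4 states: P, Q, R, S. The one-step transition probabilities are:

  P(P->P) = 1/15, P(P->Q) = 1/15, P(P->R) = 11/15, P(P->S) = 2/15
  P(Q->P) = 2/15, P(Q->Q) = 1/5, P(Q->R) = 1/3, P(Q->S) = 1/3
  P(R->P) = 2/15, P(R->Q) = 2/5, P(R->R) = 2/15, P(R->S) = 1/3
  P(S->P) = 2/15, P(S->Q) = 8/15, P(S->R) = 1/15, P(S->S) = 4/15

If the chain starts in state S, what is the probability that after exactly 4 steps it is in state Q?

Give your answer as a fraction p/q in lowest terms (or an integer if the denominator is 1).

Computing P^4 by repeated multiplication:
P^1 =
  P: [1/15, 1/15, 11/15, 2/15]
  Q: [2/15, 1/5, 1/3, 1/3]
  R: [2/15, 2/5, 2/15, 1/3]
  S: [2/15, 8/15, 1/15, 4/15]
P^2 =
  P: [29/225, 86/225, 8/45, 14/45]
  Q: [28/225, 9/25, 52/225, 64/225]
  R: [28/225, 8/25, 61/225, 64/225]
  S: [28/225, 64/225, 68/225, 13/45]
P^3 =
  P: [421/3375, 1087/3375, 899/3375, 968/3375]
  Q: [422/3375, 73/225, 881/3375, 977/3375]
  R: [422/3375, 374/1125, 854/3375, 977/3375]
  S: [422/3375, 1148/3375, 829/3375, 976/3375]
P^4 =
  P: [6329/50625, 3364/10125, 12832/50625, 14644/50625]
  Q: [6328/50625, 5603/16875, 12856/50625, 14632/50625]
  R: [6328/50625, 5576/16875, 12937/50625, 14632/50625]
  S: [6328/50625, 16648/50625, 13016/50625, 14633/50625]

(P^4)[S -> Q] = 16648/50625

Answer: 16648/50625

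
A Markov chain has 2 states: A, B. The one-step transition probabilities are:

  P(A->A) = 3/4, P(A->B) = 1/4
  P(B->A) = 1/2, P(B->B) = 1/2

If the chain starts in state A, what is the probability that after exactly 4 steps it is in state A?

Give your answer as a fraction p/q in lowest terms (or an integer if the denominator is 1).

Computing P^4 by repeated multiplication:
P^1 =
  A: [3/4, 1/4]
  B: [1/2, 1/2]
P^2 =
  A: [11/16, 5/16]
  B: [5/8, 3/8]
P^3 =
  A: [43/64, 21/64]
  B: [21/32, 11/32]
P^4 =
  A: [171/256, 85/256]
  B: [85/128, 43/128]

(P^4)[A -> A] = 171/256

Answer: 171/256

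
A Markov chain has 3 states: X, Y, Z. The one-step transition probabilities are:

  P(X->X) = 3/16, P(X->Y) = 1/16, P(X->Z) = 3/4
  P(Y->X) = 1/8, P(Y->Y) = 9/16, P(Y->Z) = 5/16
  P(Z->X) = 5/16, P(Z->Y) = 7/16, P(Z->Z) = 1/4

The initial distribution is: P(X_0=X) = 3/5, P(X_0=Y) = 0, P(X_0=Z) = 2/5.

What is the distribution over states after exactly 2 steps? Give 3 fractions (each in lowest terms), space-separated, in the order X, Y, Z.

Propagating the distribution step by step (d_{t+1} = d_t * P):
d_0 = (X=3/5, Y=0, Z=2/5)
  d_1[X] = 3/5*3/16 + 0*1/8 + 2/5*5/16 = 19/80
  d_1[Y] = 3/5*1/16 + 0*9/16 + 2/5*7/16 = 17/80
  d_1[Z] = 3/5*3/4 + 0*5/16 + 2/5*1/4 = 11/20
d_1 = (X=19/80, Y=17/80, Z=11/20)
  d_2[X] = 19/80*3/16 + 17/80*1/8 + 11/20*5/16 = 311/1280
  d_2[Y] = 19/80*1/16 + 17/80*9/16 + 11/20*7/16 = 3/8
  d_2[Z] = 19/80*3/4 + 17/80*5/16 + 11/20*1/4 = 489/1280
d_2 = (X=311/1280, Y=3/8, Z=489/1280)

Answer: 311/1280 3/8 489/1280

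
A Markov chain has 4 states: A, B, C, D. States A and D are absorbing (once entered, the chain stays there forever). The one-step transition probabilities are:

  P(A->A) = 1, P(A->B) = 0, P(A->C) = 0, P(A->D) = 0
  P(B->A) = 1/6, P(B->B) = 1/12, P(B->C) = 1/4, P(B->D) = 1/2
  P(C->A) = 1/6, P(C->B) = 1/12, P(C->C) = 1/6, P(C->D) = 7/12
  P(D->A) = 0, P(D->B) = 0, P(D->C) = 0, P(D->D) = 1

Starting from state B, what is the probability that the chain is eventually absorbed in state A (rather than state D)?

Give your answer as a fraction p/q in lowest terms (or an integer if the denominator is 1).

Let a_i = P(absorbed in A | start in state i).
Boundary conditions: a_A = 1, a_D = 0.
For each transient state i, a_i = sum_j P(i->j) * a_j:
  a_B = 1/6*a_A + 1/12*a_B + 1/4*a_C + 1/2*a_D
  a_C = 1/6*a_A + 1/12*a_B + 1/6*a_C + 7/12*a_D

Substituting a_A = 1 and a_D = 0, rearrange to (I - Q) a = r where r[i] = P(i -> A):
  [11/12, -1/4] . (a_B, a_C) = 1/6
  [-1/12, 5/6] . (a_B, a_C) = 1/6

Solving yields:
  a_B = 26/107
  a_C = 24/107

Starting state is B, so the absorption probability is a_B = 26/107.

Answer: 26/107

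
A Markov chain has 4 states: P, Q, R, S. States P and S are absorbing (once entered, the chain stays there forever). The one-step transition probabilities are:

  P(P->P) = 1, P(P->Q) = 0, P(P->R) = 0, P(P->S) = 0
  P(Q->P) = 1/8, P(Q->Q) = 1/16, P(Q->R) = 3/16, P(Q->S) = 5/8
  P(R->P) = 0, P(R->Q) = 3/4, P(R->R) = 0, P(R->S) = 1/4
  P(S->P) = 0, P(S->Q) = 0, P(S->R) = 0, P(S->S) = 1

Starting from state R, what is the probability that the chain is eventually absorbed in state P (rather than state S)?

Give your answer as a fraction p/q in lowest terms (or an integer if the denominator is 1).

Answer: 2/17

Derivation:
Let a_i = P(absorbed in P | start in state i).
Boundary conditions: a_P = 1, a_S = 0.
For each transient state i, a_i = sum_j P(i->j) * a_j:
  a_Q = 1/8*a_P + 1/16*a_Q + 3/16*a_R + 5/8*a_S
  a_R = 0*a_P + 3/4*a_Q + 0*a_R + 1/4*a_S

Substituting a_P = 1 and a_S = 0, rearrange to (I - Q) a = r where r[i] = P(i -> P):
  [15/16, -3/16] . (a_Q, a_R) = 1/8
  [-3/4, 1] . (a_Q, a_R) = 0

Solving yields:
  a_Q = 8/51
  a_R = 2/17

Starting state is R, so the absorption probability is a_R = 2/17.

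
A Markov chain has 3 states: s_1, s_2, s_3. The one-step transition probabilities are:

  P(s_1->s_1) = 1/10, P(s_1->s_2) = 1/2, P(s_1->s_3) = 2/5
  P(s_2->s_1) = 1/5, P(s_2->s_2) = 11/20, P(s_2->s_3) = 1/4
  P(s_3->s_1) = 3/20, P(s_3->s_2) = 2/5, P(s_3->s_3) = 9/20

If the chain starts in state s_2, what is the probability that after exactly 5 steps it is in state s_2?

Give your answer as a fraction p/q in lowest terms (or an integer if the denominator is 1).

Computing P^5 by repeated multiplication:
P^1 =
  s_1: [1/10, 1/2, 2/5]
  s_2: [1/5, 11/20, 1/4]
  s_3: [3/20, 2/5, 9/20]
P^2 =
  s_1: [17/100, 97/200, 69/200]
  s_2: [67/400, 201/400, 33/100]
  s_3: [13/80, 19/40, 29/80]
P^3 =
  s_1: [663/4000, 1959/4000, 689/2000]
  s_2: [667/4000, 3937/8000, 2729/8000]
  s_3: [53/320, 39/80, 111/320]
P^4 =
  s_1: [831/5000, 39203/80000, 27501/80000]
  s_2: [26603/160000, 78479/160000, 27459/80000]
  s_3: [1063/6400, 1567/3200, 2203/6400]
P^5 =
  s_1: [265907/1600000, 784201/1600000, 137473/400000]
  s_2: [132969/800000, 1568643/3200000, 1099481/3200000]
  s_3: [21271/128000, 7841/16000, 44001/128000]

(P^5)[s_2 -> s_2] = 1568643/3200000

Answer: 1568643/3200000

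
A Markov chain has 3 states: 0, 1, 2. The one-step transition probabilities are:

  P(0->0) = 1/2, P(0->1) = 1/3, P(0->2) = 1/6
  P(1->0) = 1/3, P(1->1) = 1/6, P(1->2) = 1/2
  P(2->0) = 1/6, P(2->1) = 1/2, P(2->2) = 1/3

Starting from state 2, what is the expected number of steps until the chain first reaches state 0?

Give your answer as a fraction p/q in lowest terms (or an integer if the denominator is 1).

Answer: 48/11

Derivation:
Let h_i = expected steps to first reach 0 from state i.
Boundary: h_0 = 0.
First-step equations for the other states:
  h_1 = 1 + 1/3*h_0 + 1/6*h_1 + 1/2*h_2
  h_2 = 1 + 1/6*h_0 + 1/2*h_1 + 1/3*h_2

Substituting h_0 = 0 and rearranging gives the linear system (I - Q) h = 1:
  [5/6, -1/2] . (h_1, h_2) = 1
  [-1/2, 2/3] . (h_1, h_2) = 1

Solving yields:
  h_1 = 42/11
  h_2 = 48/11

Starting state is 2, so the expected hitting time is h_2 = 48/11.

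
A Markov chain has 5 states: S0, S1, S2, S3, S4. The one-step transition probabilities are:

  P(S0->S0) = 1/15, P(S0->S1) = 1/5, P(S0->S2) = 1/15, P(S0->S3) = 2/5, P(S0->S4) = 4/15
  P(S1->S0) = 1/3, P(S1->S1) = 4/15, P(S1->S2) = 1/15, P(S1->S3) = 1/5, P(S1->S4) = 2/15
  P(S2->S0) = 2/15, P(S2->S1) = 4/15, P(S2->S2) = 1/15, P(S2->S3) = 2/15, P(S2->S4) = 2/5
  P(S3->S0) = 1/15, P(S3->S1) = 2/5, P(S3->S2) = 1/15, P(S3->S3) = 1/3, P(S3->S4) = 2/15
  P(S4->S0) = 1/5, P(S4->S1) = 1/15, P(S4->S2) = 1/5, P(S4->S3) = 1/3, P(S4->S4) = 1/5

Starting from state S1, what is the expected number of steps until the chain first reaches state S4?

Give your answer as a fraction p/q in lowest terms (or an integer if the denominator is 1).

Answer: 19425/3442

Derivation:
Let h_i = expected steps to first reach S4 from state i.
Boundary: h_S4 = 0.
First-step equations for the other states:
  h_S0 = 1 + 1/15*h_S0 + 1/5*h_S1 + 1/15*h_S2 + 2/5*h_S3 + 4/15*h_S4
  h_S1 = 1 + 1/3*h_S0 + 4/15*h_S1 + 1/15*h_S2 + 1/5*h_S3 + 2/15*h_S4
  h_S2 = 1 + 2/15*h_S0 + 4/15*h_S1 + 1/15*h_S2 + 2/15*h_S3 + 2/5*h_S4
  h_S3 = 1 + 1/15*h_S0 + 2/5*h_S1 + 1/15*h_S2 + 1/3*h_S3 + 2/15*h_S4

Substituting h_S4 = 0 and rearranging gives the linear system (I - Q) h = 1:
  [14/15, -1/5, -1/15, -2/5] . (h_S0, h_S1, h_S2, h_S3) = 1
  [-1/3, 11/15, -1/15, -1/5] . (h_S0, h_S1, h_S2, h_S3) = 1
  [-2/15, -4/15, 14/15, -2/15] . (h_S0, h_S1, h_S2, h_S3) = 1
  [-1/15, -2/5, -1/15, 2/3] . (h_S0, h_S1, h_S2, h_S3) = 1

Solving yields:
  h_S0 = 17475/3442
  h_S1 = 19425/3442
  h_S2 = 14595/3442
  h_S3 = 20025/3442

Starting state is S1, so the expected hitting time is h_S1 = 19425/3442.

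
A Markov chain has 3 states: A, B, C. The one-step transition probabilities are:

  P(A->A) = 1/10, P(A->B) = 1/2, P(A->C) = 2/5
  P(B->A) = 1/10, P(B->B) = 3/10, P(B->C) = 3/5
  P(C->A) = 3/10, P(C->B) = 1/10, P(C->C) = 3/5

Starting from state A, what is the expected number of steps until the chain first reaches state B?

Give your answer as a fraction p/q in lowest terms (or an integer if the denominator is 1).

Let h_i = expected steps to first reach B from state i.
Boundary: h_B = 0.
First-step equations for the other states:
  h_A = 1 + 1/10*h_A + 1/2*h_B + 2/5*h_C
  h_C = 1 + 3/10*h_A + 1/10*h_B + 3/5*h_C

Substituting h_B = 0 and rearranging gives the linear system (I - Q) h = 1:
  [9/10, -2/5] . (h_A, h_C) = 1
  [-3/10, 2/5] . (h_A, h_C) = 1

Solving yields:
  h_A = 10/3
  h_C = 5

Starting state is A, so the expected hitting time is h_A = 10/3.

Answer: 10/3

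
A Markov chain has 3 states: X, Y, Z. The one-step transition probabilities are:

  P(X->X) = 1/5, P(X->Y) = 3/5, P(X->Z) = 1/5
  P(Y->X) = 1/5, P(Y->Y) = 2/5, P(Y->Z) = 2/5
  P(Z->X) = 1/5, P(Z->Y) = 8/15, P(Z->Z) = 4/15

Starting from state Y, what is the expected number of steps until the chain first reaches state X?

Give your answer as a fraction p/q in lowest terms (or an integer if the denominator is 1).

Let h_i = expected steps to first reach X from state i.
Boundary: h_X = 0.
First-step equations for the other states:
  h_Y = 1 + 1/5*h_X + 2/5*h_Y + 2/5*h_Z
  h_Z = 1 + 1/5*h_X + 8/15*h_Y + 4/15*h_Z

Substituting h_X = 0 and rearranging gives the linear system (I - Q) h = 1:
  [3/5, -2/5] . (h_Y, h_Z) = 1
  [-8/15, 11/15] . (h_Y, h_Z) = 1

Solving yields:
  h_Y = 5
  h_Z = 5

Starting state is Y, so the expected hitting time is h_Y = 5.

Answer: 5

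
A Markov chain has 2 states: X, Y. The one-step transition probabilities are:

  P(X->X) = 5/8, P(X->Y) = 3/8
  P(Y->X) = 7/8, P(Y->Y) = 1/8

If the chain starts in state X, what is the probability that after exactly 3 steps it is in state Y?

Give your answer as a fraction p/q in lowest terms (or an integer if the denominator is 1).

Computing P^3 by repeated multiplication:
P^1 =
  X: [5/8, 3/8]
  Y: [7/8, 1/8]
P^2 =
  X: [23/32, 9/32]
  Y: [21/32, 11/32]
P^3 =
  X: [89/128, 39/128]
  Y: [91/128, 37/128]

(P^3)[X -> Y] = 39/128

Answer: 39/128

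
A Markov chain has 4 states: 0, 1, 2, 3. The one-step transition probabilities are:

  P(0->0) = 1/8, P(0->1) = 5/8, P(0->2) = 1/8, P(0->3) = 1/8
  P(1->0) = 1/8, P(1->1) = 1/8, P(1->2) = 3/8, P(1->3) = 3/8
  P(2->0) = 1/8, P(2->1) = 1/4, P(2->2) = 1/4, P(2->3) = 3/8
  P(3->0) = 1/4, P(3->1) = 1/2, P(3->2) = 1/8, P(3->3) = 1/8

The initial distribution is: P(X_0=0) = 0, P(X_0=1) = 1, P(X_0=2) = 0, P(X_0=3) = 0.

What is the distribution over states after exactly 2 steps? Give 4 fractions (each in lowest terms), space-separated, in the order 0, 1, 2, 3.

Answer: 11/64 3/8 13/64 1/4

Derivation:
Propagating the distribution step by step (d_{t+1} = d_t * P):
d_0 = (0=0, 1=1, 2=0, 3=0)
  d_1[0] = 0*1/8 + 1*1/8 + 0*1/8 + 0*1/4 = 1/8
  d_1[1] = 0*5/8 + 1*1/8 + 0*1/4 + 0*1/2 = 1/8
  d_1[2] = 0*1/8 + 1*3/8 + 0*1/4 + 0*1/8 = 3/8
  d_1[3] = 0*1/8 + 1*3/8 + 0*3/8 + 0*1/8 = 3/8
d_1 = (0=1/8, 1=1/8, 2=3/8, 3=3/8)
  d_2[0] = 1/8*1/8 + 1/8*1/8 + 3/8*1/8 + 3/8*1/4 = 11/64
  d_2[1] = 1/8*5/8 + 1/8*1/8 + 3/8*1/4 + 3/8*1/2 = 3/8
  d_2[2] = 1/8*1/8 + 1/8*3/8 + 3/8*1/4 + 3/8*1/8 = 13/64
  d_2[3] = 1/8*1/8 + 1/8*3/8 + 3/8*3/8 + 3/8*1/8 = 1/4
d_2 = (0=11/64, 1=3/8, 2=13/64, 3=1/4)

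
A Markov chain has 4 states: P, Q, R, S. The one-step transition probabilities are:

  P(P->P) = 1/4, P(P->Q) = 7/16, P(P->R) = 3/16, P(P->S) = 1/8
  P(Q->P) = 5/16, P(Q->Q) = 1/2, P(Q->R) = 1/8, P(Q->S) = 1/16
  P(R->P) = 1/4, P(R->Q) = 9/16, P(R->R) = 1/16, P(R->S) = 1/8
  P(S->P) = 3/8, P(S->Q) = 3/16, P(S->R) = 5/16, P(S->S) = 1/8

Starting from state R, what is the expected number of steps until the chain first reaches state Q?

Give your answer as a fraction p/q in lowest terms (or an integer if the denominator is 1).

Let h_i = expected steps to first reach Q from state i.
Boundary: h_Q = 0.
First-step equations for the other states:
  h_P = 1 + 1/4*h_P + 7/16*h_Q + 3/16*h_R + 1/8*h_S
  h_R = 1 + 1/4*h_P + 9/16*h_Q + 1/16*h_R + 1/8*h_S
  h_S = 1 + 3/8*h_P + 3/16*h_Q + 5/16*h_R + 1/8*h_S

Substituting h_Q = 0 and rearranging gives the linear system (I - Q) h = 1:
  [3/4, -3/16, -1/8] . (h_P, h_R, h_S) = 1
  [-1/4, 15/16, -1/8] . (h_P, h_R, h_S) = 1
  [-3/8, -5/16, 7/8] . (h_P, h_R, h_S) = 1

Solving yields:
  h_P = 576/247
  h_R = 512/247
  h_S = 712/247

Starting state is R, so the expected hitting time is h_R = 512/247.

Answer: 512/247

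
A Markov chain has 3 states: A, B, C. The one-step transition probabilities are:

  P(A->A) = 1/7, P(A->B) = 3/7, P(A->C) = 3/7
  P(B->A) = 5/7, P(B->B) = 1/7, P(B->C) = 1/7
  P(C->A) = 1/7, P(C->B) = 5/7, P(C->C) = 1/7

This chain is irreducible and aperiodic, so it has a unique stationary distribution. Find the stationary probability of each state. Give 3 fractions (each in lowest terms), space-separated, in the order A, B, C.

The stationary distribution satisfies pi = pi * P, i.e.:
  pi_A = 1/7*pi_A + 5/7*pi_B + 1/7*pi_C
  pi_B = 3/7*pi_A + 1/7*pi_B + 5/7*pi_C
  pi_C = 3/7*pi_A + 1/7*pi_B + 1/7*pi_C
with normalization: pi_A + pi_B + pi_C = 1.

Using the first 2 balance equations plus normalization, the linear system A*pi = b is:
  [-6/7, 5/7, 1/7] . pi = 0
  [3/7, -6/7, 5/7] . pi = 0
  [1, 1, 1] . pi = 1

Solving yields:
  pi_A = 31/85
  pi_B = 33/85
  pi_C = 21/85

Verification (pi * P):
  31/85*1/7 + 33/85*5/7 + 21/85*1/7 = 31/85 = pi_A  (ok)
  31/85*3/7 + 33/85*1/7 + 21/85*5/7 = 33/85 = pi_B  (ok)
  31/85*3/7 + 33/85*1/7 + 21/85*1/7 = 21/85 = pi_C  (ok)

Answer: 31/85 33/85 21/85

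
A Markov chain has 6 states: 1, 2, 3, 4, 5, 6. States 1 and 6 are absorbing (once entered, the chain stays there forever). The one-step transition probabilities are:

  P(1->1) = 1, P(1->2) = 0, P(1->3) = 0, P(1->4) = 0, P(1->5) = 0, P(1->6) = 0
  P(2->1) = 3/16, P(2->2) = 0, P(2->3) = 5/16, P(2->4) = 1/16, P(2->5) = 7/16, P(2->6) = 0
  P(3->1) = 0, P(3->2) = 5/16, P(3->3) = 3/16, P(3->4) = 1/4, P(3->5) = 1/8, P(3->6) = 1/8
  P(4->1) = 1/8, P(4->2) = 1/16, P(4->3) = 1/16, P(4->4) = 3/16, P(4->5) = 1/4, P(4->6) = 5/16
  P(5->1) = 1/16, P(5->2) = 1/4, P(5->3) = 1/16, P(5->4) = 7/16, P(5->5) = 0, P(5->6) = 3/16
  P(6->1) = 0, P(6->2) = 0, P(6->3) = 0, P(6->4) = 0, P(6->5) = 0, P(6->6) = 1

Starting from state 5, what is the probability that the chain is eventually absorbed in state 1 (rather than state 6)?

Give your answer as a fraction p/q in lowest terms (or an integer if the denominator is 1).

Answer: 2602/7761

Derivation:
Let a_i = P(absorbed in 1 | start in state i).
Boundary conditions: a_1 = 1, a_6 = 0.
For each transient state i, a_i = sum_j P(i->j) * a_j:
  a_2 = 3/16*a_1 + 0*a_2 + 5/16*a_3 + 1/16*a_4 + 7/16*a_5 + 0*a_6
  a_3 = 0*a_1 + 5/16*a_2 + 3/16*a_3 + 1/4*a_4 + 1/8*a_5 + 1/8*a_6
  a_4 = 1/8*a_1 + 1/16*a_2 + 1/16*a_3 + 3/16*a_4 + 1/4*a_5 + 5/16*a_6
  a_5 = 1/16*a_1 + 1/4*a_2 + 1/16*a_3 + 7/16*a_4 + 0*a_5 + 3/16*a_6

Substituting a_1 = 1 and a_6 = 0, rearrange to (I - Q) a = r where r[i] = P(i -> 1):
  [1, -5/16, -1/16, -7/16] . (a_2, a_3, a_4, a_5) = 3/16
  [-5/16, 13/16, -1/4, -1/8] . (a_2, a_3, a_4, a_5) = 0
  [-1/16, -1/16, 13/16, -1/4] . (a_2, a_3, a_4, a_5) = 1/8
  [-1/4, -1/16, -7/16, 1] . (a_2, a_3, a_4, a_5) = 1/16

Solving yields:
  a_2 = 10601/23283
  a_3 = 7549/23283
  a_4 = 820/2587
  a_5 = 2602/7761

Starting state is 5, so the absorption probability is a_5 = 2602/7761.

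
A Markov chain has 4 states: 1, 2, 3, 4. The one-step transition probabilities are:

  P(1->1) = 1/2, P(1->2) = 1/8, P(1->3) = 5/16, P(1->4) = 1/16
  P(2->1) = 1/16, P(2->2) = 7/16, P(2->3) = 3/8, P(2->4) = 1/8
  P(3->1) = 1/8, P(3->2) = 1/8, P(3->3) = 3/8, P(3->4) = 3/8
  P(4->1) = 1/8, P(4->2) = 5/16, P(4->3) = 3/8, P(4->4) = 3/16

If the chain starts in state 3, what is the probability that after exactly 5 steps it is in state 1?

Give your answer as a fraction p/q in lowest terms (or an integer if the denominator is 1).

Answer: 91873/524288

Derivation:
Computing P^5 by repeated multiplication:
P^1 =
  1: [1/2, 1/8, 5/16, 1/16]
  2: [1/16, 7/16, 3/8, 1/8]
  3: [1/8, 1/8, 3/8, 3/8]
  4: [1/8, 5/16, 3/8, 3/16]
P^2 =
  1: [39/128, 45/256, 11/32, 45/256]
  2: [31/256, 73/256, 95/256, 57/256]
  3: [21/128, 15/64, 47/128, 15/64]
  4: [39/256, 33/128, 47/128, 57/256]
P^3 =
  1: [935/4096, 109/512, 729/2048, 831/4096]
  2: [625/4096, 131/512, 1505/4096, 459/2048]
  3: [11/64, 31/128, 747/2048, 453/2048]
  4: [85/512, 1013/4096, 1497/4096, 453/2048]
P^4 =
  1: [6465/32768, 15045/65536, 23641/65536, 435/2048]
  2: [5447/32768, 8093/32768, 23951/65536, 14505/65536]
  3: [357/2048, 7935/32768, 373/1024, 7185/32768]
  4: [11259/65536, 15975/65536, 2987/8192, 7203/32768]
P^5 =
  1: [193607/1048576, 248057/1048576, 190143/524288, 113313/524288]
  2: [90125/524288, 255517/1048576, 191161/524288, 230487/1048576]
  3: [91873/524288, 63383/262144, 11931/32768, 114753/524288]
  4: [182651/1048576, 254165/1048576, 381957/1048576, 229803/1048576]

(P^5)[3 -> 1] = 91873/524288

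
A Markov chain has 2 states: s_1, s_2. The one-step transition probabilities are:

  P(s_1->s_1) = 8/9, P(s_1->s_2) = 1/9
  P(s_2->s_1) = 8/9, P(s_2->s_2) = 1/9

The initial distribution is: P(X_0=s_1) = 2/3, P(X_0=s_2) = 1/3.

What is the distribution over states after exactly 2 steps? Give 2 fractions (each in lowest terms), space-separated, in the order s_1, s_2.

Propagating the distribution step by step (d_{t+1} = d_t * P):
d_0 = (s_1=2/3, s_2=1/3)
  d_1[s_1] = 2/3*8/9 + 1/3*8/9 = 8/9
  d_1[s_2] = 2/3*1/9 + 1/3*1/9 = 1/9
d_1 = (s_1=8/9, s_2=1/9)
  d_2[s_1] = 8/9*8/9 + 1/9*8/9 = 8/9
  d_2[s_2] = 8/9*1/9 + 1/9*1/9 = 1/9
d_2 = (s_1=8/9, s_2=1/9)

Answer: 8/9 1/9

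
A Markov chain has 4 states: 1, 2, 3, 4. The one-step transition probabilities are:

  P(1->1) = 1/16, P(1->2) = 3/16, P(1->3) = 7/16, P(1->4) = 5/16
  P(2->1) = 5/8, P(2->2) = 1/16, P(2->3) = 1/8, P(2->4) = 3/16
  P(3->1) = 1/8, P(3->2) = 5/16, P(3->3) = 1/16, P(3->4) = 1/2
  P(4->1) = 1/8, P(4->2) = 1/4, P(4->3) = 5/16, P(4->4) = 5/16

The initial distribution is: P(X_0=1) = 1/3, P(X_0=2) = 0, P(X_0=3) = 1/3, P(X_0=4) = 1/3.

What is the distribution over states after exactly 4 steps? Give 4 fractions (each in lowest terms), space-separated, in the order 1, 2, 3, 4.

Propagating the distribution step by step (d_{t+1} = d_t * P):
d_0 = (1=1/3, 2=0, 3=1/3, 4=1/3)
  d_1[1] = 1/3*1/16 + 0*5/8 + 1/3*1/8 + 1/3*1/8 = 5/48
  d_1[2] = 1/3*3/16 + 0*1/16 + 1/3*5/16 + 1/3*1/4 = 1/4
  d_1[3] = 1/3*7/16 + 0*1/8 + 1/3*1/16 + 1/3*5/16 = 13/48
  d_1[4] = 1/3*5/16 + 0*3/16 + 1/3*1/2 + 1/3*5/16 = 3/8
d_1 = (1=5/48, 2=1/4, 3=13/48, 4=3/8)
  d_2[1] = 5/48*1/16 + 1/4*5/8 + 13/48*1/8 + 3/8*1/8 = 187/768
  d_2[2] = 5/48*3/16 + 1/4*1/16 + 13/48*5/16 + 3/8*1/4 = 41/192
  d_2[3] = 5/48*7/16 + 1/4*1/8 + 13/48*1/16 + 3/8*5/16 = 27/128
  d_2[4] = 5/48*5/16 + 1/4*3/16 + 13/48*1/2 + 3/8*5/16 = 85/256
d_2 = (1=187/768, 2=41/192, 3=27/128, 4=85/256)
  d_3[1] = 187/768*1/16 + 41/192*5/8 + 27/128*1/8 + 85/256*1/8 = 887/4096
  d_3[2] = 187/768*3/16 + 41/192*1/16 + 27/128*5/16 + 85/256*1/4 = 2555/12288
  d_3[3] = 187/768*7/16 + 41/192*1/8 + 27/128*1/16 + 85/256*5/16 = 1537/6144
  d_3[4] = 187/768*5/16 + 41/192*3/16 + 27/128*1/2 + 85/256*5/16 = 1999/6144
d_3 = (1=887/4096, 2=2555/12288, 3=1537/6144, 4=1999/6144)
  d_4[1] = 887/4096*1/16 + 2555/12288*5/8 + 1537/6144*1/8 + 1999/6144*1/8 = 42355/196608
  d_4[2] = 887/4096*3/16 + 2555/12288*1/16 + 1537/6144*5/16 + 1999/6144*1/4 = 10475/49152
  d_4[3] = 887/4096*7/16 + 2555/12288*1/8 + 1537/6144*1/16 + 1999/6144*5/16 = 46801/196608
  d_4[4] = 887/4096*5/16 + 2555/12288*3/16 + 1537/6144*1/2 + 1999/6144*5/16 = 4097/12288
d_4 = (1=42355/196608, 2=10475/49152, 3=46801/196608, 4=4097/12288)

Answer: 42355/196608 10475/49152 46801/196608 4097/12288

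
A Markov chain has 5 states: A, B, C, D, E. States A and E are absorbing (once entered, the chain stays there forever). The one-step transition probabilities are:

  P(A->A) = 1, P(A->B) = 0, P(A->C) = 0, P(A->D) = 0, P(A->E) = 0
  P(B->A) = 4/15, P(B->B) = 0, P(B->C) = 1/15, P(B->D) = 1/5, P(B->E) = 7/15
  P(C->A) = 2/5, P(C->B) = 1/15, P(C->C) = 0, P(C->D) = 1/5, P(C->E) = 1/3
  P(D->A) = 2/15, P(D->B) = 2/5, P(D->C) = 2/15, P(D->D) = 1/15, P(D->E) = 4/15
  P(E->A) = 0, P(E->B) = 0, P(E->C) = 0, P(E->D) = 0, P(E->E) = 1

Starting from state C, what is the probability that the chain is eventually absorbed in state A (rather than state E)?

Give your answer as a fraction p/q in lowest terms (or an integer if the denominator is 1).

Answer: 1/2

Derivation:
Let a_i = P(absorbed in A | start in state i).
Boundary conditions: a_A = 1, a_E = 0.
For each transient state i, a_i = sum_j P(i->j) * a_j:
  a_B = 4/15*a_A + 0*a_B + 1/15*a_C + 1/5*a_D + 7/15*a_E
  a_C = 2/5*a_A + 1/15*a_B + 0*a_C + 1/5*a_D + 1/3*a_E
  a_D = 2/15*a_A + 2/5*a_B + 2/15*a_C + 1/15*a_D + 4/15*a_E

Substituting a_A = 1 and a_E = 0, rearrange to (I - Q) a = r where r[i] = P(i -> A):
  [1, -1/15, -1/5] . (a_B, a_C, a_D) = 4/15
  [-1/15, 1, -1/5] . (a_B, a_C, a_D) = 2/5
  [-2/5, -2/15, 14/15] . (a_B, a_C, a_D) = 2/15

Solving yields:
  a_B = 3/8
  a_C = 1/2
  a_D = 3/8

Starting state is C, so the absorption probability is a_C = 1/2.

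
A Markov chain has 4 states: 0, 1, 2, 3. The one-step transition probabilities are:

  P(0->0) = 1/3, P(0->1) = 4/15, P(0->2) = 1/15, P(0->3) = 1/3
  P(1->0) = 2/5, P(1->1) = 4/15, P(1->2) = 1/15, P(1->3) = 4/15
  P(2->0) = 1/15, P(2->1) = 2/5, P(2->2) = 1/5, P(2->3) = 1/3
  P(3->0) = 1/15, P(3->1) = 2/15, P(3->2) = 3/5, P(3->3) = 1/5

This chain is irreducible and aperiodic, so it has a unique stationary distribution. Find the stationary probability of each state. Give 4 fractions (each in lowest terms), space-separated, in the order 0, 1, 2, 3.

Answer: 139/661 868/3305 821/3305 921/3305

Derivation:
The stationary distribution satisfies pi = pi * P, i.e.:
  pi_0 = 1/3*pi_0 + 2/5*pi_1 + 1/15*pi_2 + 1/15*pi_3
  pi_1 = 4/15*pi_0 + 4/15*pi_1 + 2/5*pi_2 + 2/15*pi_3
  pi_2 = 1/15*pi_0 + 1/15*pi_1 + 1/5*pi_2 + 3/5*pi_3
  pi_3 = 1/3*pi_0 + 4/15*pi_1 + 1/3*pi_2 + 1/5*pi_3
with normalization: pi_0 + pi_1 + pi_2 + pi_3 = 1.

Using the first 3 balance equations plus normalization, the linear system A*pi = b is:
  [-2/3, 2/5, 1/15, 1/15] . pi = 0
  [4/15, -11/15, 2/5, 2/15] . pi = 0
  [1/15, 1/15, -4/5, 3/5] . pi = 0
  [1, 1, 1, 1] . pi = 1

Solving yields:
  pi_0 = 139/661
  pi_1 = 868/3305
  pi_2 = 821/3305
  pi_3 = 921/3305

Verification (pi * P):
  139/661*1/3 + 868/3305*2/5 + 821/3305*1/15 + 921/3305*1/15 = 139/661 = pi_0  (ok)
  139/661*4/15 + 868/3305*4/15 + 821/3305*2/5 + 921/3305*2/15 = 868/3305 = pi_1  (ok)
  139/661*1/15 + 868/3305*1/15 + 821/3305*1/5 + 921/3305*3/5 = 821/3305 = pi_2  (ok)
  139/661*1/3 + 868/3305*4/15 + 821/3305*1/3 + 921/3305*1/5 = 921/3305 = pi_3  (ok)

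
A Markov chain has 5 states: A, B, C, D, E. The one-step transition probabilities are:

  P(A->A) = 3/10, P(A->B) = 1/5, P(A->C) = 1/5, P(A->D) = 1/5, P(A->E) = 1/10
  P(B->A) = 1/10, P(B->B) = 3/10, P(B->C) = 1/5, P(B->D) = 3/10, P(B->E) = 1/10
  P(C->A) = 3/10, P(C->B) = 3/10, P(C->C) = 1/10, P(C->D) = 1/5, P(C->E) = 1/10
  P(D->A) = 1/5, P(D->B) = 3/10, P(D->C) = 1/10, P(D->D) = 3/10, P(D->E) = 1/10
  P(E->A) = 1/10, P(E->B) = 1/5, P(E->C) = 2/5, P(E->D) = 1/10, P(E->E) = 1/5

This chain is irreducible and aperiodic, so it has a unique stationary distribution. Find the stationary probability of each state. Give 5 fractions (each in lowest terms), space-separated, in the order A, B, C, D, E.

The stationary distribution satisfies pi = pi * P, i.e.:
  pi_A = 3/10*pi_A + 1/10*pi_B + 3/10*pi_C + 1/5*pi_D + 1/10*pi_E
  pi_B = 1/5*pi_A + 3/10*pi_B + 3/10*pi_C + 3/10*pi_D + 1/5*pi_E
  pi_C = 1/5*pi_A + 1/5*pi_B + 1/10*pi_C + 1/10*pi_D + 2/5*pi_E
  pi_D = 1/5*pi_A + 3/10*pi_B + 1/5*pi_C + 3/10*pi_D + 1/10*pi_E
  pi_E = 1/10*pi_A + 1/10*pi_B + 1/10*pi_C + 1/10*pi_D + 1/5*pi_E
with normalization: pi_A + pi_B + pi_C + pi_D + pi_E = 1.

Using the first 4 balance equations plus normalization, the linear system A*pi = b is:
  [-7/10, 1/10, 3/10, 1/5, 1/10] . pi = 0
  [1/5, -7/10, 3/10, 3/10, 1/5] . pi = 0
  [1/5, 1/5, -9/10, 1/10, 2/5] . pi = 0
  [1/5, 3/10, 1/5, -7/10, 1/10] . pi = 0
  [1, 1, 1, 1, 1] . pi = 1

Solving yields:
  pi_A = 1586/7929
  pi_B = 2132/7929
  pi_C = 1429/7929
  pi_D = 1901/7929
  pi_E = 1/9

Verification (pi * P):
  1586/7929*3/10 + 2132/7929*1/10 + 1429/7929*3/10 + 1901/7929*1/5 + 1/9*1/10 = 1586/7929 = pi_A  (ok)
  1586/7929*1/5 + 2132/7929*3/10 + 1429/7929*3/10 + 1901/7929*3/10 + 1/9*1/5 = 2132/7929 = pi_B  (ok)
  1586/7929*1/5 + 2132/7929*1/5 + 1429/7929*1/10 + 1901/7929*1/10 + 1/9*2/5 = 1429/7929 = pi_C  (ok)
  1586/7929*1/5 + 2132/7929*3/10 + 1429/7929*1/5 + 1901/7929*3/10 + 1/9*1/10 = 1901/7929 = pi_D  (ok)
  1586/7929*1/10 + 2132/7929*1/10 + 1429/7929*1/10 + 1901/7929*1/10 + 1/9*1/5 = 1/9 = pi_E  (ok)

Answer: 1586/7929 2132/7929 1429/7929 1901/7929 1/9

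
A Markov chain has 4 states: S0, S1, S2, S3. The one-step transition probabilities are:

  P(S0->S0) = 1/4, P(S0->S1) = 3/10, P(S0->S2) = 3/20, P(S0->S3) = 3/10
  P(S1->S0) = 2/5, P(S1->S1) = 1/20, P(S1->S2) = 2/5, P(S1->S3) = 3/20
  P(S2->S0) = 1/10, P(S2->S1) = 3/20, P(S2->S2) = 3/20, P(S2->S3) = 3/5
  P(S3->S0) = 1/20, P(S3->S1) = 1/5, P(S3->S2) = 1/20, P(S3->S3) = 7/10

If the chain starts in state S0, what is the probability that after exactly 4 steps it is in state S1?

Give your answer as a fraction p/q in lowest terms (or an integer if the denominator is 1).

Answer: 14469/80000

Derivation:
Computing P^4 by repeated multiplication:
P^1 =
  S0: [1/4, 3/10, 3/20, 3/10]
  S1: [2/5, 1/20, 2/5, 3/20]
  S2: [1/10, 3/20, 3/20, 3/5]
  S3: [1/20, 1/5, 1/20, 7/10]
P^2 =
  S0: [17/80, 69/400, 39/200, 21/50]
  S1: [67/400, 17/80, 59/400, 189/400]
  S2: [13/100, 9/50, 51/400, 9/16]
  S3: [53/400, 69/400, 13/100, 113/200]
P^3 =
  S0: [1301/8000, 297/1600, 1209/8000, 801/1600]
  S1: [661/4000, 71/400, 1247/8000, 4011/8000]
  S2: [1163/8000, 1437/8000, 111/800, 429/800]
  S3: [1147/8000, 1447/8000, 1093/8000, 4313/8000]
P^4 =
  S0: [3101/20000, 14469/80000, 4683/32000, 82839/160000]
  S1: [979/6400, 29137/160000, 11539/80000, 8331/16000]
  S2: [23821/160000, 5781/32000, 4521/32000, 84669/160000]
  S3: [2381/16000, 1443/8000, 22609/160000, 84721/160000]

(P^4)[S0 -> S1] = 14469/80000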